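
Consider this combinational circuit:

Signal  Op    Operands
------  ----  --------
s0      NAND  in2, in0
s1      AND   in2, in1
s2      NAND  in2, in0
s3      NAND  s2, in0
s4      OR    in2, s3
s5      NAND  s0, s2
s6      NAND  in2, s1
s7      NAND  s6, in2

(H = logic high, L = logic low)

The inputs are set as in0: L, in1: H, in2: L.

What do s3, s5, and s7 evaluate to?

s3 = H  s5 = L  s7 = H

s0 = in2 NAND in0 = L NAND L = H
s1 = in2 AND in1 = L AND H = L
s2 = in2 NAND in0 = L NAND L = H
s3 = s2 NAND in0 = H NAND L = H
s5 = s0 NAND s2 = H NAND H = L
s6 = in2 NAND s1 = L NAND L = H
s7 = s6 NAND in2 = H NAND L = H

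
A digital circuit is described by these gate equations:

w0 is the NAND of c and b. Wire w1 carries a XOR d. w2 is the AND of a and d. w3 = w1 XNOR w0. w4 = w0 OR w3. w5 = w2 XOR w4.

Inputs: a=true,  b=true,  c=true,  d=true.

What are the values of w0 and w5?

w0 = false, w5 = false

w0 = c NAND b = true NAND true = false
w1 = a XOR d = true XOR true = false
w2 = a AND d = true AND true = true
w3 = w1 XNOR w0 = false XNOR false = true
w4 = w0 OR w3 = false OR true = true
w5 = w2 XOR w4 = true XOR true = false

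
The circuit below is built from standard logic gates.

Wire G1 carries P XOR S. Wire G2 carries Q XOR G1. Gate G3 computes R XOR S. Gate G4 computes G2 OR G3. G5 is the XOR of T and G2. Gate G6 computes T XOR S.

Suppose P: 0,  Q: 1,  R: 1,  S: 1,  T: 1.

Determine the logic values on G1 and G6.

G1 = 1, G6 = 0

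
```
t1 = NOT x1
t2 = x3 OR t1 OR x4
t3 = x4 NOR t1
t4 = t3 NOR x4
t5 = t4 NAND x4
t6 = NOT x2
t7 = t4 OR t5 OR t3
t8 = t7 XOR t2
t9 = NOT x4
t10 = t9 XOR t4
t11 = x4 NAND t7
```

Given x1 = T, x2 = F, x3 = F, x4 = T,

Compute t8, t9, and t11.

t1 = NOT x1 = NOT T = F
t2 = x3 OR t1 OR x4 = F OR F OR T = T
t3 = x4 NOR t1 = T NOR F = F
t4 = t3 NOR x4 = F NOR T = F
t5 = t4 NAND x4 = F NAND T = T
t7 = t4 OR t5 OR t3 = F OR T OR F = T
t8 = t7 XOR t2 = T XOR T = F
t9 = NOT x4 = NOT T = F
t11 = x4 NAND t7 = T NAND T = F

t8 = F, t9 = F, t11 = F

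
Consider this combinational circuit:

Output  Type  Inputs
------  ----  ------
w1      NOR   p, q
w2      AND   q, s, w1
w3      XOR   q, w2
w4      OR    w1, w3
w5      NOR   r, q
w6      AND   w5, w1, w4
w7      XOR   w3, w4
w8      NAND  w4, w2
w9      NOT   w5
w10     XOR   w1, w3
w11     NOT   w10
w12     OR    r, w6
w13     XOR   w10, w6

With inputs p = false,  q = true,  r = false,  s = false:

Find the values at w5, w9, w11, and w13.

w1 = p NOR q = false NOR true = false
w2 = q AND s AND w1 = true AND false AND false = false
w3 = q XOR w2 = true XOR false = true
w4 = w1 OR w3 = false OR true = true
w5 = r NOR q = false NOR true = false
w6 = w5 AND w1 AND w4 = false AND false AND true = false
w9 = NOT w5 = NOT false = true
w10 = w1 XOR w3 = false XOR true = true
w11 = NOT w10 = NOT true = false
w13 = w10 XOR w6 = true XOR false = true

w5 = false, w9 = true, w11 = false, w13 = true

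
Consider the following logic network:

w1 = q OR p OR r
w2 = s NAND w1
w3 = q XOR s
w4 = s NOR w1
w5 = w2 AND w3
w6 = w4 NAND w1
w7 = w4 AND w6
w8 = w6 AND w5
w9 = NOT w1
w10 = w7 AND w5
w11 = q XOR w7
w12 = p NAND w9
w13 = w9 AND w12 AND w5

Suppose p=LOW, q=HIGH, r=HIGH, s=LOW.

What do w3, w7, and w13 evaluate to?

w1 = q OR p OR r = HIGH OR LOW OR HIGH = HIGH
w2 = s NAND w1 = LOW NAND HIGH = HIGH
w3 = q XOR s = HIGH XOR LOW = HIGH
w4 = s NOR w1 = LOW NOR HIGH = LOW
w5 = w2 AND w3 = HIGH AND HIGH = HIGH
w6 = w4 NAND w1 = LOW NAND HIGH = HIGH
w7 = w4 AND w6 = LOW AND HIGH = LOW
w9 = NOT w1 = NOT HIGH = LOW
w12 = p NAND w9 = LOW NAND LOW = HIGH
w13 = w9 AND w12 AND w5 = LOW AND HIGH AND HIGH = LOW

w3 = HIGH  w7 = LOW  w13 = LOW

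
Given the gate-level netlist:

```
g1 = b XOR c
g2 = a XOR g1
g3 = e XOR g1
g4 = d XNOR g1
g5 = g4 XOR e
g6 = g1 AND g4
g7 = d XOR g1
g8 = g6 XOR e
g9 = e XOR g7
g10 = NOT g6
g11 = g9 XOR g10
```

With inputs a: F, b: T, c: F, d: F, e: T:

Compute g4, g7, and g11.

g4 = F, g7 = T, g11 = T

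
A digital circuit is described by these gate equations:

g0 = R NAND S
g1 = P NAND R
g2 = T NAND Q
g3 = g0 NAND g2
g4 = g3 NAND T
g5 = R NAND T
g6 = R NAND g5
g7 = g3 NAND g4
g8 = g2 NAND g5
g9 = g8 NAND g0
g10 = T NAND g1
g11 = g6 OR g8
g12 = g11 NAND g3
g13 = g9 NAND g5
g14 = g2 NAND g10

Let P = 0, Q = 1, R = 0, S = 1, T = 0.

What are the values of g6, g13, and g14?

g0 = R NAND S = 0 NAND 1 = 1
g1 = P NAND R = 0 NAND 0 = 1
g2 = T NAND Q = 0 NAND 1 = 1
g5 = R NAND T = 0 NAND 0 = 1
g6 = R NAND g5 = 0 NAND 1 = 1
g8 = g2 NAND g5 = 1 NAND 1 = 0
g9 = g8 NAND g0 = 0 NAND 1 = 1
g10 = T NAND g1 = 0 NAND 1 = 1
g13 = g9 NAND g5 = 1 NAND 1 = 0
g14 = g2 NAND g10 = 1 NAND 1 = 0

g6 = 1, g13 = 0, g14 = 0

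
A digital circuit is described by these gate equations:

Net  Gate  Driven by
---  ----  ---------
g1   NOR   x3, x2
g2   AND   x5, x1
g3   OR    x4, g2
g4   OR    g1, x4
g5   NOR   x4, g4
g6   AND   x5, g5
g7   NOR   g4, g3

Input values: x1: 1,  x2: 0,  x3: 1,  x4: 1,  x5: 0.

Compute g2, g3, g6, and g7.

g1 = x3 NOR x2 = 1 NOR 0 = 0
g2 = x5 AND x1 = 0 AND 1 = 0
g3 = x4 OR g2 = 1 OR 0 = 1
g4 = g1 OR x4 = 0 OR 1 = 1
g5 = x4 NOR g4 = 1 NOR 1 = 0
g6 = x5 AND g5 = 0 AND 0 = 0
g7 = g4 NOR g3 = 1 NOR 1 = 0

g2 = 0, g3 = 1, g6 = 0, g7 = 0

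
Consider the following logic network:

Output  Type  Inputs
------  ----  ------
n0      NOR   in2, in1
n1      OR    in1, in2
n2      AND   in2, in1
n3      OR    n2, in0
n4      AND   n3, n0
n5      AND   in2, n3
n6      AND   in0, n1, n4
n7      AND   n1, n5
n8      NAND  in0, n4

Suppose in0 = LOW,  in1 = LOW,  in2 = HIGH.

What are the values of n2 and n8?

n2 = LOW  n8 = HIGH

n0 = in2 NOR in1 = HIGH NOR LOW = LOW
n2 = in2 AND in1 = HIGH AND LOW = LOW
n3 = n2 OR in0 = LOW OR LOW = LOW
n4 = n3 AND n0 = LOW AND LOW = LOW
n8 = in0 NAND n4 = LOW NAND LOW = HIGH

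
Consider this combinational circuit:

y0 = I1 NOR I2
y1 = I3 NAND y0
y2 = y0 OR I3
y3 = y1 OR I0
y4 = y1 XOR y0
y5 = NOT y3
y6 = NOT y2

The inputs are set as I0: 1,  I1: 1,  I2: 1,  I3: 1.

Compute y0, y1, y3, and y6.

y0 = I1 NOR I2 = 1 NOR 1 = 0
y1 = I3 NAND y0 = 1 NAND 0 = 1
y2 = y0 OR I3 = 0 OR 1 = 1
y3 = y1 OR I0 = 1 OR 1 = 1
y6 = NOT y2 = NOT 1 = 0

y0 = 0  y1 = 1  y3 = 1  y6 = 0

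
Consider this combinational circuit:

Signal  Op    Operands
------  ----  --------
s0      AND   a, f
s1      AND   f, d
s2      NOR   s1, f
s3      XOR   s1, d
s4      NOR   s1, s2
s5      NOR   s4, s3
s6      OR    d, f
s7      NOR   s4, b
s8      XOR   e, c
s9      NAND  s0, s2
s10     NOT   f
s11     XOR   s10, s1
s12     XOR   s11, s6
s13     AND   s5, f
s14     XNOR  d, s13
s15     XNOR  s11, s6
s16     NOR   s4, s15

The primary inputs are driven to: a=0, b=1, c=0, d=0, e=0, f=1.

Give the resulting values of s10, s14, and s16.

s10 = 0, s14 = 1, s16 = 0

s1 = f AND d = 1 AND 0 = 0
s2 = s1 NOR f = 0 NOR 1 = 0
s3 = s1 XOR d = 0 XOR 0 = 0
s4 = s1 NOR s2 = 0 NOR 0 = 1
s5 = s4 NOR s3 = 1 NOR 0 = 0
s6 = d OR f = 0 OR 1 = 1
s10 = NOT f = NOT 1 = 0
s11 = s10 XOR s1 = 0 XOR 0 = 0
s13 = s5 AND f = 0 AND 1 = 0
s14 = d XNOR s13 = 0 XNOR 0 = 1
s15 = s11 XNOR s6 = 0 XNOR 1 = 0
s16 = s4 NOR s15 = 1 NOR 0 = 0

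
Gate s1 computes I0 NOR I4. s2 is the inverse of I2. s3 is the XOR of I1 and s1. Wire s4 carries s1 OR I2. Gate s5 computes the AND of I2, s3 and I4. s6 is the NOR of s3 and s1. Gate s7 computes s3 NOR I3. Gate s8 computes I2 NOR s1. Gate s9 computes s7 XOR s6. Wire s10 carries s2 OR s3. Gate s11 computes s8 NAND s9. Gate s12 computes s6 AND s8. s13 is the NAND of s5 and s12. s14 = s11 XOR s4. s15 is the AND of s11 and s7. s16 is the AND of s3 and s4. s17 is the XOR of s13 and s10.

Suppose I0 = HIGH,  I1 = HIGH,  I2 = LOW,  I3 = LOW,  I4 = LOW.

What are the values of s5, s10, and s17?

s1 = I0 NOR I4 = HIGH NOR LOW = LOW
s2 = NOT I2 = NOT LOW = HIGH
s3 = I1 XOR s1 = HIGH XOR LOW = HIGH
s5 = I2 AND s3 AND I4 = LOW AND HIGH AND LOW = LOW
s6 = s3 NOR s1 = HIGH NOR LOW = LOW
s8 = I2 NOR s1 = LOW NOR LOW = HIGH
s10 = s2 OR s3 = HIGH OR HIGH = HIGH
s12 = s6 AND s8 = LOW AND HIGH = LOW
s13 = s5 NAND s12 = LOW NAND LOW = HIGH
s17 = s13 XOR s10 = HIGH XOR HIGH = LOW

s5 = LOW, s10 = HIGH, s17 = LOW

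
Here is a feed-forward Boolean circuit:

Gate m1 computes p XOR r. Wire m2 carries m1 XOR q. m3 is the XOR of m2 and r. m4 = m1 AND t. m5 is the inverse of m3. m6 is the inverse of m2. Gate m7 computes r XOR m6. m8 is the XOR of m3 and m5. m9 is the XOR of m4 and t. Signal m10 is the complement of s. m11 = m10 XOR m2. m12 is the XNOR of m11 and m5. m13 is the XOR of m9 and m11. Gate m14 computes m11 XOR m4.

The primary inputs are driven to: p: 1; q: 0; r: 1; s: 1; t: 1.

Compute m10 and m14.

m1 = p XOR r = 1 XOR 1 = 0
m2 = m1 XOR q = 0 XOR 0 = 0
m4 = m1 AND t = 0 AND 1 = 0
m10 = NOT s = NOT 1 = 0
m11 = m10 XOR m2 = 0 XOR 0 = 0
m14 = m11 XOR m4 = 0 XOR 0 = 0

m10 = 0, m14 = 0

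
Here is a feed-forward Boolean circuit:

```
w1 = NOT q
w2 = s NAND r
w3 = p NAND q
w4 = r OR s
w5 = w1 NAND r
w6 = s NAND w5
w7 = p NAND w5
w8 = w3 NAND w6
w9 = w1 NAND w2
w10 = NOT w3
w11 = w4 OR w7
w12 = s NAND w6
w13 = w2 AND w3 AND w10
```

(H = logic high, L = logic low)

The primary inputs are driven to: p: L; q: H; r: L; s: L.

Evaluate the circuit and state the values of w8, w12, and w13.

w1 = NOT q = NOT H = L
w2 = s NAND r = L NAND L = H
w3 = p NAND q = L NAND H = H
w5 = w1 NAND r = L NAND L = H
w6 = s NAND w5 = L NAND H = H
w8 = w3 NAND w6 = H NAND H = L
w10 = NOT w3 = NOT H = L
w12 = s NAND w6 = L NAND H = H
w13 = w2 AND w3 AND w10 = H AND H AND L = L

w8 = L; w12 = H; w13 = L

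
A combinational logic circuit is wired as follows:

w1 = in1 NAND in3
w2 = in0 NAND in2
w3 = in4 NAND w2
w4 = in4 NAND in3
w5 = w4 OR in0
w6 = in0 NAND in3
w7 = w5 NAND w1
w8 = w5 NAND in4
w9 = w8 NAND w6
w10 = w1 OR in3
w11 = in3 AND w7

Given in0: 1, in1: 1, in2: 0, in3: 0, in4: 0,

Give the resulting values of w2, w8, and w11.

w1 = in1 NAND in3 = 1 NAND 0 = 1
w2 = in0 NAND in2 = 1 NAND 0 = 1
w4 = in4 NAND in3 = 0 NAND 0 = 1
w5 = w4 OR in0 = 1 OR 1 = 1
w7 = w5 NAND w1 = 1 NAND 1 = 0
w8 = w5 NAND in4 = 1 NAND 0 = 1
w11 = in3 AND w7 = 0 AND 0 = 0

w2 = 1; w8 = 1; w11 = 0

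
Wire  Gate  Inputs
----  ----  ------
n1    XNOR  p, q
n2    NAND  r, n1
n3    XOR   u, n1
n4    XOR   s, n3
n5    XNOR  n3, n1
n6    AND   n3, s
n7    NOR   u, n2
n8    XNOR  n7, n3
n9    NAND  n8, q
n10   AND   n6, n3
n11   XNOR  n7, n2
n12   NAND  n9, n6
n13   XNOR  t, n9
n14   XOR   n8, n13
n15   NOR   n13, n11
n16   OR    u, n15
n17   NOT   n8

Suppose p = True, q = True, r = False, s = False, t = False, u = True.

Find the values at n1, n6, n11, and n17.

n1 = True, n6 = False, n11 = False, n17 = False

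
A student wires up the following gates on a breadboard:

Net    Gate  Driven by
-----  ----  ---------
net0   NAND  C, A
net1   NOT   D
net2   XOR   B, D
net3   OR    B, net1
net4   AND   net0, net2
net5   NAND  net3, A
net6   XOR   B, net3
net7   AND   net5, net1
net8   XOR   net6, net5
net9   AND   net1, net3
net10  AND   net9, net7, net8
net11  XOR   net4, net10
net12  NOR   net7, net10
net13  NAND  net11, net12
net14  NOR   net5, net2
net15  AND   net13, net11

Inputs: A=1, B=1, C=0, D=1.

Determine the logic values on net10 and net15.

net0 = C NAND A = 0 NAND 1 = 1
net1 = NOT D = NOT 1 = 0
net2 = B XOR D = 1 XOR 1 = 0
net3 = B OR net1 = 1 OR 0 = 1
net4 = net0 AND net2 = 1 AND 0 = 0
net5 = net3 NAND A = 1 NAND 1 = 0
net6 = B XOR net3 = 1 XOR 1 = 0
net7 = net5 AND net1 = 0 AND 0 = 0
net8 = net6 XOR net5 = 0 XOR 0 = 0
net9 = net1 AND net3 = 0 AND 1 = 0
net10 = net9 AND net7 AND net8 = 0 AND 0 AND 0 = 0
net11 = net4 XOR net10 = 0 XOR 0 = 0
net12 = net7 NOR net10 = 0 NOR 0 = 1
net13 = net11 NAND net12 = 0 NAND 1 = 1
net15 = net13 AND net11 = 1 AND 0 = 0

net10 = 0; net15 = 0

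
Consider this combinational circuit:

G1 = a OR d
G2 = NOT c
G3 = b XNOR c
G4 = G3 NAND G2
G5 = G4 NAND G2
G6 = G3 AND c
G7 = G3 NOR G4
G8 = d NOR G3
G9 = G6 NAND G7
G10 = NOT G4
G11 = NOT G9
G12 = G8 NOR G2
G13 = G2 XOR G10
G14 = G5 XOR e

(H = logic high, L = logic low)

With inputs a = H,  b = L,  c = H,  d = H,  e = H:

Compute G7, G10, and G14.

G2 = NOT c = NOT H = L
G3 = b XNOR c = L XNOR H = L
G4 = G3 NAND G2 = L NAND L = H
G5 = G4 NAND G2 = H NAND L = H
G7 = G3 NOR G4 = L NOR H = L
G10 = NOT G4 = NOT H = L
G14 = G5 XOR e = H XOR H = L

G7 = L, G10 = L, G14 = L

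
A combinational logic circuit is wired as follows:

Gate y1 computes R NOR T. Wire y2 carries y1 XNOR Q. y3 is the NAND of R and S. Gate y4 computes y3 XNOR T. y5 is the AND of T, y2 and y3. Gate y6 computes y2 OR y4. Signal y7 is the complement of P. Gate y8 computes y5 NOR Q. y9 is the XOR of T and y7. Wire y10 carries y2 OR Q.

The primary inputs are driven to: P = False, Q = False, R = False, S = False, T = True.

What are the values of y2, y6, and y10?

y1 = R NOR T = False NOR True = False
y2 = y1 XNOR Q = False XNOR False = True
y3 = R NAND S = False NAND False = True
y4 = y3 XNOR T = True XNOR True = True
y6 = y2 OR y4 = True OR True = True
y10 = y2 OR Q = True OR False = True

y2 = True  y6 = True  y10 = True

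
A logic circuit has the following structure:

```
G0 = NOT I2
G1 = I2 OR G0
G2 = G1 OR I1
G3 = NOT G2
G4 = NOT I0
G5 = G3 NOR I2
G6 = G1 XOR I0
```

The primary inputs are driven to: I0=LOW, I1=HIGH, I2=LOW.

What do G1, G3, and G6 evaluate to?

G0 = NOT I2 = NOT LOW = HIGH
G1 = I2 OR G0 = LOW OR HIGH = HIGH
G2 = G1 OR I1 = HIGH OR HIGH = HIGH
G3 = NOT G2 = NOT HIGH = LOW
G6 = G1 XOR I0 = HIGH XOR LOW = HIGH

G1 = HIGH  G3 = LOW  G6 = HIGH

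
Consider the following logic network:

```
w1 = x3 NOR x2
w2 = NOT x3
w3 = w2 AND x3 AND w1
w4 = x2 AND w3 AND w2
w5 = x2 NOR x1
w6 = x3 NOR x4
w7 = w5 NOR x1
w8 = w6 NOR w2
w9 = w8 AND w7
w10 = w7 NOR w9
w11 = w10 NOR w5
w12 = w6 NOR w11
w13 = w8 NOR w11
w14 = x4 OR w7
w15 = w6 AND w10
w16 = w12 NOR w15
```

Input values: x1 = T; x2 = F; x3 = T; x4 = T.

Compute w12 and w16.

w12 = T, w16 = F

w2 = NOT x3 = NOT T = F
w5 = x2 NOR x1 = F NOR T = F
w6 = x3 NOR x4 = T NOR T = F
w7 = w5 NOR x1 = F NOR T = F
w8 = w6 NOR w2 = F NOR F = T
w9 = w8 AND w7 = T AND F = F
w10 = w7 NOR w9 = F NOR F = T
w11 = w10 NOR w5 = T NOR F = F
w12 = w6 NOR w11 = F NOR F = T
w15 = w6 AND w10 = F AND T = F
w16 = w12 NOR w15 = T NOR F = F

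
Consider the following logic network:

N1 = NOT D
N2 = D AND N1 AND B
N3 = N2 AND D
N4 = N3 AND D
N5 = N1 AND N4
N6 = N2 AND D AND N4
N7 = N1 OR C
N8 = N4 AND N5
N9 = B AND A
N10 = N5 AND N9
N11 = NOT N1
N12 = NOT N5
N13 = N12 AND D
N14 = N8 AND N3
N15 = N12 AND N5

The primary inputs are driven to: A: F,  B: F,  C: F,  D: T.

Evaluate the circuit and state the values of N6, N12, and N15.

N1 = NOT D = NOT T = F
N2 = D AND N1 AND B = T AND F AND F = F
N3 = N2 AND D = F AND T = F
N4 = N3 AND D = F AND T = F
N5 = N1 AND N4 = F AND F = F
N6 = N2 AND D AND N4 = F AND T AND F = F
N12 = NOT N5 = NOT F = T
N15 = N12 AND N5 = T AND F = F

N6 = F; N12 = T; N15 = F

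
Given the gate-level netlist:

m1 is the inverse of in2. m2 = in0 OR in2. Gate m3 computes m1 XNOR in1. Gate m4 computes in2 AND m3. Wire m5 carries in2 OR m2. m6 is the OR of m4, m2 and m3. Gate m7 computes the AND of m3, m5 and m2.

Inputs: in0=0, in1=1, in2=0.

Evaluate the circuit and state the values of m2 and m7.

m1 = NOT in2 = NOT 0 = 1
m2 = in0 OR in2 = 0 OR 0 = 0
m3 = m1 XNOR in1 = 1 XNOR 1 = 1
m5 = in2 OR m2 = 0 OR 0 = 0
m7 = m3 AND m5 AND m2 = 1 AND 0 AND 0 = 0

m2 = 0, m7 = 0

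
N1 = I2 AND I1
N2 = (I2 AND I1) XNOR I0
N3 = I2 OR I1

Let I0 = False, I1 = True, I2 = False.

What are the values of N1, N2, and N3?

N1 = False AND True = False
N2 = (False AND True) XNOR False = True
N3 = False OR True = True

N1 = False, N2 = True, N3 = True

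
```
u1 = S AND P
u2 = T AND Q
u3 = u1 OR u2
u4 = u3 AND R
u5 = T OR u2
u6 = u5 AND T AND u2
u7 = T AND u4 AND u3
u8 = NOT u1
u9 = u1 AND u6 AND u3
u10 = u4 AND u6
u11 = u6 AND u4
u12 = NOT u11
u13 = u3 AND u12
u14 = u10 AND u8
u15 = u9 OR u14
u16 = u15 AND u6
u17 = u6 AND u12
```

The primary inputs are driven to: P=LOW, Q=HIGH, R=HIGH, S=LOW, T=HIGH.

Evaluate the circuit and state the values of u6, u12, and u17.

u6 = HIGH, u12 = LOW, u17 = LOW

u1 = S AND P = LOW AND LOW = LOW
u2 = T AND Q = HIGH AND HIGH = HIGH
u3 = u1 OR u2 = LOW OR HIGH = HIGH
u4 = u3 AND R = HIGH AND HIGH = HIGH
u5 = T OR u2 = HIGH OR HIGH = HIGH
u6 = u5 AND T AND u2 = HIGH AND HIGH AND HIGH = HIGH
u11 = u6 AND u4 = HIGH AND HIGH = HIGH
u12 = NOT u11 = NOT HIGH = LOW
u17 = u6 AND u12 = HIGH AND LOW = LOW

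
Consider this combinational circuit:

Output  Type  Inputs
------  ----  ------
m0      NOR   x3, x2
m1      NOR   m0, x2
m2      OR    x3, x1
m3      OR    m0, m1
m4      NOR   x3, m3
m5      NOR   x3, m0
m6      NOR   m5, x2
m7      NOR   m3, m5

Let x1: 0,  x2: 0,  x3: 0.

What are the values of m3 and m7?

m0 = x3 NOR x2 = 0 NOR 0 = 1
m1 = m0 NOR x2 = 1 NOR 0 = 0
m3 = m0 OR m1 = 1 OR 0 = 1
m5 = x3 NOR m0 = 0 NOR 1 = 0
m7 = m3 NOR m5 = 1 NOR 0 = 0

m3 = 1; m7 = 0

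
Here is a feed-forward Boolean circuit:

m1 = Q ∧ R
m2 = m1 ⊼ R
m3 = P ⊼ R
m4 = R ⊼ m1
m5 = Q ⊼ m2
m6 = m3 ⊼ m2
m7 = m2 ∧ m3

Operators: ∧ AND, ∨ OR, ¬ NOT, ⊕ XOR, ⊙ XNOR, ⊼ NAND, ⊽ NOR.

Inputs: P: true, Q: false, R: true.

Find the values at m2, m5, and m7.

m2 = true; m5 = true; m7 = false

m1 = Q AND R = false AND true = false
m2 = m1 NAND R = false NAND true = true
m3 = P NAND R = true NAND true = false
m5 = Q NAND m2 = false NAND true = true
m7 = m2 AND m3 = true AND false = false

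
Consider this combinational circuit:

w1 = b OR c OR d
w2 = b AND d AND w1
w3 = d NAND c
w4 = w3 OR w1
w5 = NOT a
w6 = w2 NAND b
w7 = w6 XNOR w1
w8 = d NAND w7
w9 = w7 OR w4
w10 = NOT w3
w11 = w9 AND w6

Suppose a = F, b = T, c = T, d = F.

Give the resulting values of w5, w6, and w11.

w5 = T, w6 = T, w11 = T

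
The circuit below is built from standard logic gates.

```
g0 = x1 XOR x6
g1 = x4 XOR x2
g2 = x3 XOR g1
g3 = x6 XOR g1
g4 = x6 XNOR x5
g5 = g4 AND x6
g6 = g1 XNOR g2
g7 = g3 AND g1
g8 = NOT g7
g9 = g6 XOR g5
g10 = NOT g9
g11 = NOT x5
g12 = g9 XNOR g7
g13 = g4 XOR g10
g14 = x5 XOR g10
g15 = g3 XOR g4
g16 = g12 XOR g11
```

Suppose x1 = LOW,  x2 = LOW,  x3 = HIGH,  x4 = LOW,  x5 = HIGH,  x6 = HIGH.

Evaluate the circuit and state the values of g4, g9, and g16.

g1 = x4 XOR x2 = LOW XOR LOW = LOW
g2 = x3 XOR g1 = HIGH XOR LOW = HIGH
g3 = x6 XOR g1 = HIGH XOR LOW = HIGH
g4 = x6 XNOR x5 = HIGH XNOR HIGH = HIGH
g5 = g4 AND x6 = HIGH AND HIGH = HIGH
g6 = g1 XNOR g2 = LOW XNOR HIGH = LOW
g7 = g3 AND g1 = HIGH AND LOW = LOW
g9 = g6 XOR g5 = LOW XOR HIGH = HIGH
g11 = NOT x5 = NOT HIGH = LOW
g12 = g9 XNOR g7 = HIGH XNOR LOW = LOW
g16 = g12 XOR g11 = LOW XOR LOW = LOW

g4 = HIGH, g9 = HIGH, g16 = LOW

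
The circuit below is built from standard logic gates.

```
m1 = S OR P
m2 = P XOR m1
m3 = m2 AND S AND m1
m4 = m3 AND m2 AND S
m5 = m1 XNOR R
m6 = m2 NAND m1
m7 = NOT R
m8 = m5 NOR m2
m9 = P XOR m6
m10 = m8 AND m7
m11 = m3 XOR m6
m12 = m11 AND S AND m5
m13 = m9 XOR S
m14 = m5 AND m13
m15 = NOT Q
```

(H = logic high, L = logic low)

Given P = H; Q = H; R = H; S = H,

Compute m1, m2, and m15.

m1 = S OR P = H OR H = H
m2 = P XOR m1 = H XOR H = L
m15 = NOT Q = NOT H = L

m1 = H; m2 = L; m15 = L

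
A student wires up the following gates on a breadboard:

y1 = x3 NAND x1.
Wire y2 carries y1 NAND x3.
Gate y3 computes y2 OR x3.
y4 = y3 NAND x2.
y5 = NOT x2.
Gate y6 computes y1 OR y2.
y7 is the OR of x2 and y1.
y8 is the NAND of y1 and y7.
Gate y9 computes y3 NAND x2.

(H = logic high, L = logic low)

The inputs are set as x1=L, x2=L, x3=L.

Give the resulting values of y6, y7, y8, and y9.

y6 = H, y7 = H, y8 = L, y9 = H

y1 = x3 NAND x1 = L NAND L = H
y2 = y1 NAND x3 = H NAND L = H
y3 = y2 OR x3 = H OR L = H
y6 = y1 OR y2 = H OR H = H
y7 = x2 OR y1 = L OR H = H
y8 = y1 NAND y7 = H NAND H = L
y9 = y3 NAND x2 = H NAND L = H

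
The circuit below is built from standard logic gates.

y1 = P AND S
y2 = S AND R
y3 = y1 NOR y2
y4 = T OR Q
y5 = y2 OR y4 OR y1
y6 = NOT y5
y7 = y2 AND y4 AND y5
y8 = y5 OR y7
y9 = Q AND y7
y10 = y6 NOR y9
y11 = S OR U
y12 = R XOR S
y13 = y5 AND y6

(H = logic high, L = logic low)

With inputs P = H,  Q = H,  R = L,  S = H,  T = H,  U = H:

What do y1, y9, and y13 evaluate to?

y1 = P AND S = H AND H = H
y2 = S AND R = H AND L = L
y4 = T OR Q = H OR H = H
y5 = y2 OR y4 OR y1 = L OR H OR H = H
y6 = NOT y5 = NOT H = L
y7 = y2 AND y4 AND y5 = L AND H AND H = L
y9 = Q AND y7 = H AND L = L
y13 = y5 AND y6 = H AND L = L

y1 = H; y9 = L; y13 = L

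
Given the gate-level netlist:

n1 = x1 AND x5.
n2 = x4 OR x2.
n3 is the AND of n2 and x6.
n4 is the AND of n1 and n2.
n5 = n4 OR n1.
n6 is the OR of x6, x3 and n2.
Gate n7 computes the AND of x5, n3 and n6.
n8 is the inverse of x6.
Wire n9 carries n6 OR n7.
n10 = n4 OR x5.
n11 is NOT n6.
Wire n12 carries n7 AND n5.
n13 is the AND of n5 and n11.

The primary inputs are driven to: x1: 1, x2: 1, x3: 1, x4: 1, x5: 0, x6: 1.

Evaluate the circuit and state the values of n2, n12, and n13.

n2 = 1, n12 = 0, n13 = 0

n1 = x1 AND x5 = 1 AND 0 = 0
n2 = x4 OR x2 = 1 OR 1 = 1
n3 = n2 AND x6 = 1 AND 1 = 1
n4 = n1 AND n2 = 0 AND 1 = 0
n5 = n4 OR n1 = 0 OR 0 = 0
n6 = x6 OR x3 OR n2 = 1 OR 1 OR 1 = 1
n7 = x5 AND n3 AND n6 = 0 AND 1 AND 1 = 0
n11 = NOT n6 = NOT 1 = 0
n12 = n7 AND n5 = 0 AND 0 = 0
n13 = n5 AND n11 = 0 AND 0 = 0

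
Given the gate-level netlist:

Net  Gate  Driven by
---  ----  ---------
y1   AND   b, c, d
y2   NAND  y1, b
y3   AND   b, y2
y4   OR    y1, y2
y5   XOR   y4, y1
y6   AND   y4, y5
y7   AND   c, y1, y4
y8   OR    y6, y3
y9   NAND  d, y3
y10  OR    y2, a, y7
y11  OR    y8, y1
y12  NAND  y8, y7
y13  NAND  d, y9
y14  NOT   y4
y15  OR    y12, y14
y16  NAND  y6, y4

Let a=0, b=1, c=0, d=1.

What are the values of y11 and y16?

y11 = 1, y16 = 0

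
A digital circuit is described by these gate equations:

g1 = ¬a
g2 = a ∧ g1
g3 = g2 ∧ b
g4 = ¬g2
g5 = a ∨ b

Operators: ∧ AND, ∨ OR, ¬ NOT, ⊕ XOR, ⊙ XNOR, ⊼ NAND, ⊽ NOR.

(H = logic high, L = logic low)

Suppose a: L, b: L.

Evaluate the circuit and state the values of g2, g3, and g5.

g2 = L; g3 = L; g5 = L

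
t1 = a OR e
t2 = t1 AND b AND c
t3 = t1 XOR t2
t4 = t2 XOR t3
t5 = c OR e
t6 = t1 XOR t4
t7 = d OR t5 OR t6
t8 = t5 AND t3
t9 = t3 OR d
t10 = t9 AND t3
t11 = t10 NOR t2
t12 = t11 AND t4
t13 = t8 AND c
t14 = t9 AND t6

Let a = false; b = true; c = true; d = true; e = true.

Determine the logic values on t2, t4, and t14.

t1 = a OR e = false OR true = true
t2 = t1 AND b AND c = true AND true AND true = true
t3 = t1 XOR t2 = true XOR true = false
t4 = t2 XOR t3 = true XOR false = true
t6 = t1 XOR t4 = true XOR true = false
t9 = t3 OR d = false OR true = true
t14 = t9 AND t6 = true AND false = false

t2 = true  t4 = true  t14 = false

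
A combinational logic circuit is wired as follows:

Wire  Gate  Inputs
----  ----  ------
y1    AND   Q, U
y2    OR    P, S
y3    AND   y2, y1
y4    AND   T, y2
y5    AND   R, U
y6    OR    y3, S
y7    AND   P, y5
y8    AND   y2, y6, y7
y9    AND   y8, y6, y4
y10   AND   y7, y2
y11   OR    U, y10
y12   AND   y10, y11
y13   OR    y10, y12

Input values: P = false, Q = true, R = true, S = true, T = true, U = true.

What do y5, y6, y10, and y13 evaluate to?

y5 = true  y6 = true  y10 = false  y13 = false

y1 = Q AND U = true AND true = true
y2 = P OR S = false OR true = true
y3 = y2 AND y1 = true AND true = true
y5 = R AND U = true AND true = true
y6 = y3 OR S = true OR true = true
y7 = P AND y5 = false AND true = false
y10 = y7 AND y2 = false AND true = false
y11 = U OR y10 = true OR false = true
y12 = y10 AND y11 = false AND true = false
y13 = y10 OR y12 = false OR false = false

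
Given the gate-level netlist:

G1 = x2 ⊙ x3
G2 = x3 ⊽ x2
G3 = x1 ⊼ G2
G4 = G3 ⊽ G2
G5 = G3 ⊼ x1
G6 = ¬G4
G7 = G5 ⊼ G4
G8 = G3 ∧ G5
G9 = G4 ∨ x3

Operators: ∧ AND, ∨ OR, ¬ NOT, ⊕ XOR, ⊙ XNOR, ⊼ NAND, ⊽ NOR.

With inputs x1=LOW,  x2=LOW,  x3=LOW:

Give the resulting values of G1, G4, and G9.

G1 = HIGH  G4 = LOW  G9 = LOW

G1 = x2 XNOR x3 = LOW XNOR LOW = HIGH
G2 = x3 NOR x2 = LOW NOR LOW = HIGH
G3 = x1 NAND G2 = LOW NAND HIGH = HIGH
G4 = G3 NOR G2 = HIGH NOR HIGH = LOW
G9 = G4 OR x3 = LOW OR LOW = LOW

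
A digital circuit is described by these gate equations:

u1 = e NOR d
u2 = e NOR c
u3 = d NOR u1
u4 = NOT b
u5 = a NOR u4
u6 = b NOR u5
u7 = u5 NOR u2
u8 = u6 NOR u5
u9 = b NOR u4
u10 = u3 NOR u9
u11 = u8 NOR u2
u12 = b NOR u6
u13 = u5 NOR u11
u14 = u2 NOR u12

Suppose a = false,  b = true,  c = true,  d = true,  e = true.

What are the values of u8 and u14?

u8 = false, u14 = true

u2 = e NOR c = true NOR true = false
u4 = NOT b = NOT true = false
u5 = a NOR u4 = false NOR false = true
u6 = b NOR u5 = true NOR true = false
u8 = u6 NOR u5 = false NOR true = false
u12 = b NOR u6 = true NOR false = false
u14 = u2 NOR u12 = false NOR false = true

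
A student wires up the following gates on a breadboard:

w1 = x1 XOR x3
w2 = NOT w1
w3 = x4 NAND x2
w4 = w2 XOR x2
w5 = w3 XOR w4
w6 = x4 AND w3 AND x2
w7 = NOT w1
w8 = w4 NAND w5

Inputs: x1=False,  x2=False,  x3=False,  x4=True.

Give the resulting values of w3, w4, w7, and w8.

w3 = True, w4 = True, w7 = True, w8 = True

w1 = x1 XOR x3 = False XOR False = False
w2 = NOT w1 = NOT False = True
w3 = x4 NAND x2 = True NAND False = True
w4 = w2 XOR x2 = True XOR False = True
w5 = w3 XOR w4 = True XOR True = False
w7 = NOT w1 = NOT False = True
w8 = w4 NAND w5 = True NAND False = True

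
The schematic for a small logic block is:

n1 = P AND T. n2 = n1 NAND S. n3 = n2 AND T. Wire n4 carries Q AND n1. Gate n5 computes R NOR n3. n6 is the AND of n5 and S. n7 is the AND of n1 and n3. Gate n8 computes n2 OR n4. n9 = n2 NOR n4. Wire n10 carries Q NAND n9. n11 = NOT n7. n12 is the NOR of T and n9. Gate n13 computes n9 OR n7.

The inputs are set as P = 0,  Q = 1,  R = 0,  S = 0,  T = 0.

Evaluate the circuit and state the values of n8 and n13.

n1 = P AND T = 0 AND 0 = 0
n2 = n1 NAND S = 0 NAND 0 = 1
n3 = n2 AND T = 1 AND 0 = 0
n4 = Q AND n1 = 1 AND 0 = 0
n7 = n1 AND n3 = 0 AND 0 = 0
n8 = n2 OR n4 = 1 OR 0 = 1
n9 = n2 NOR n4 = 1 NOR 0 = 0
n13 = n9 OR n7 = 0 OR 0 = 0

n8 = 1, n13 = 0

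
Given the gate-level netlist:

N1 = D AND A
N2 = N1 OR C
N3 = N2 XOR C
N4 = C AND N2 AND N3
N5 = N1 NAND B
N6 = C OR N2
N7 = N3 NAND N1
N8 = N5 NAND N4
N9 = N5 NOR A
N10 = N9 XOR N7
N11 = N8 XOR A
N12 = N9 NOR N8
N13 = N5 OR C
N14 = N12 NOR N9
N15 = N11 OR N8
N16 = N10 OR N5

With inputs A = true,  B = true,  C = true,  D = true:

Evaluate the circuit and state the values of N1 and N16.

N1 = true, N16 = true

N1 = D AND A = true AND true = true
N2 = N1 OR C = true OR true = true
N3 = N2 XOR C = true XOR true = false
N5 = N1 NAND B = true NAND true = false
N7 = N3 NAND N1 = false NAND true = true
N9 = N5 NOR A = false NOR true = false
N10 = N9 XOR N7 = false XOR true = true
N16 = N10 OR N5 = true OR false = true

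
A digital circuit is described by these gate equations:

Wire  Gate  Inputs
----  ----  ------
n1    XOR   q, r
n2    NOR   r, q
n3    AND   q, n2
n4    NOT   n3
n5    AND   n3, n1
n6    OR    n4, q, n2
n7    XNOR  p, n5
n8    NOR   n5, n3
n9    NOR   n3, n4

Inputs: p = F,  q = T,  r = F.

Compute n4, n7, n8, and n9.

n4 = T  n7 = T  n8 = T  n9 = F

n1 = q XOR r = T XOR F = T
n2 = r NOR q = F NOR T = F
n3 = q AND n2 = T AND F = F
n4 = NOT n3 = NOT F = T
n5 = n3 AND n1 = F AND T = F
n7 = p XNOR n5 = F XNOR F = T
n8 = n5 NOR n3 = F NOR F = T
n9 = n3 NOR n4 = F NOR T = F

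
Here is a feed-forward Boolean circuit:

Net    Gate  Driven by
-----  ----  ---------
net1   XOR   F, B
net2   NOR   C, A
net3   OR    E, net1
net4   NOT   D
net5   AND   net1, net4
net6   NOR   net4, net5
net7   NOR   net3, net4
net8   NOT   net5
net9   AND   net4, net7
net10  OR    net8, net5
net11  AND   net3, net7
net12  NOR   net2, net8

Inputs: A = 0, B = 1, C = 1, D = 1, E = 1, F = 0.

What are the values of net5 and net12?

net5 = 0  net12 = 0

net1 = F XOR B = 0 XOR 1 = 1
net2 = C NOR A = 1 NOR 0 = 0
net4 = NOT D = NOT 1 = 0
net5 = net1 AND net4 = 1 AND 0 = 0
net8 = NOT net5 = NOT 0 = 1
net12 = net2 NOR net8 = 0 NOR 1 = 0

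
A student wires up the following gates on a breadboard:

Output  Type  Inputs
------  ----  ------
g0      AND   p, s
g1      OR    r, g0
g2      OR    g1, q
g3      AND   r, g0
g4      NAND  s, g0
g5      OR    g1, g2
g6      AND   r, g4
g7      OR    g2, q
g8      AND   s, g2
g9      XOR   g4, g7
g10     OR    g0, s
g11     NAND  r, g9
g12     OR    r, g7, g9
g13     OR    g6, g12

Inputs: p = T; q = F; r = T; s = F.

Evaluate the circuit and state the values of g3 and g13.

g3 = F  g13 = T

g0 = p AND s = T AND F = F
g1 = r OR g0 = T OR F = T
g2 = g1 OR q = T OR F = T
g3 = r AND g0 = T AND F = F
g4 = s NAND g0 = F NAND F = T
g6 = r AND g4 = T AND T = T
g7 = g2 OR q = T OR F = T
g9 = g4 XOR g7 = T XOR T = F
g12 = r OR g7 OR g9 = T OR T OR F = T
g13 = g6 OR g12 = T OR T = T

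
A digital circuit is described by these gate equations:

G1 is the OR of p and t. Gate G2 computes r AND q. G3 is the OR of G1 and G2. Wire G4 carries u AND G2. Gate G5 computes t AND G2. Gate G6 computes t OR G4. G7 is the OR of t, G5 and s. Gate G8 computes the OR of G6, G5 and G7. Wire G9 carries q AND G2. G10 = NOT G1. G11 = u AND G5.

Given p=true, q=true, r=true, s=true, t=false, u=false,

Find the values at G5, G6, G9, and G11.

G5 = false, G6 = false, G9 = true, G11 = false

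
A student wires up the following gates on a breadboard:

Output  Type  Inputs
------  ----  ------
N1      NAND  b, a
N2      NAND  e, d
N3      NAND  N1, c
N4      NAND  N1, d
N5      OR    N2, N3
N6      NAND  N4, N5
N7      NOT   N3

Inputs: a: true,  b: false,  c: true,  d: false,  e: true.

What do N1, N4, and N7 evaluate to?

N1 = b NAND a = false NAND true = true
N3 = N1 NAND c = true NAND true = false
N4 = N1 NAND d = true NAND false = true
N7 = NOT N3 = NOT false = true

N1 = true; N4 = true; N7 = true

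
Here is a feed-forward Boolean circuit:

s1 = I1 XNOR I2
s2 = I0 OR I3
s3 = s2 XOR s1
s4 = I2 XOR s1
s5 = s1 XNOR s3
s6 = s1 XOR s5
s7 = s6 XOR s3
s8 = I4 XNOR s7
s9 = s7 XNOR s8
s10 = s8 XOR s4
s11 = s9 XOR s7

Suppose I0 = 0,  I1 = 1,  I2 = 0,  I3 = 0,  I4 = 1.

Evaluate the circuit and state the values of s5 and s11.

s1 = I1 XNOR I2 = 1 XNOR 0 = 0
s2 = I0 OR I3 = 0 OR 0 = 0
s3 = s2 XOR s1 = 0 XOR 0 = 0
s5 = s1 XNOR s3 = 0 XNOR 0 = 1
s6 = s1 XOR s5 = 0 XOR 1 = 1
s7 = s6 XOR s3 = 1 XOR 0 = 1
s8 = I4 XNOR s7 = 1 XNOR 1 = 1
s9 = s7 XNOR s8 = 1 XNOR 1 = 1
s11 = s9 XOR s7 = 1 XOR 1 = 0

s5 = 1; s11 = 0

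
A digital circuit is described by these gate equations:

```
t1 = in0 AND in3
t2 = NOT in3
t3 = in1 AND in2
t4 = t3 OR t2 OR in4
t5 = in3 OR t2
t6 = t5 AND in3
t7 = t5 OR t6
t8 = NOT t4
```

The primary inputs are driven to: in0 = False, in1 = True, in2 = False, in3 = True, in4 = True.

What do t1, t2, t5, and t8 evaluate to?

t1 = False, t2 = False, t5 = True, t8 = False

t1 = in0 AND in3 = False AND True = False
t2 = NOT in3 = NOT True = False
t3 = in1 AND in2 = True AND False = False
t4 = t3 OR t2 OR in4 = False OR False OR True = True
t5 = in3 OR t2 = True OR False = True
t8 = NOT t4 = NOT True = False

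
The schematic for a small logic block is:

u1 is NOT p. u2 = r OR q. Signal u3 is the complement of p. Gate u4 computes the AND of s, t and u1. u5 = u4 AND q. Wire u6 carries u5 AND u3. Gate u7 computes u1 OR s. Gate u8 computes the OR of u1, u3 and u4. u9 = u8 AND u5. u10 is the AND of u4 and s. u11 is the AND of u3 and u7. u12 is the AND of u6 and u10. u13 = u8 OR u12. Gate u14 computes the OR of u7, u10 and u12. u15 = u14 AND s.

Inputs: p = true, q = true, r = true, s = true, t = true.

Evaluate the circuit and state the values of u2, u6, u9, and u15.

u2 = true  u6 = false  u9 = false  u15 = true

u1 = NOT p = NOT true = false
u2 = r OR q = true OR true = true
u3 = NOT p = NOT true = false
u4 = s AND t AND u1 = true AND true AND false = false
u5 = u4 AND q = false AND true = false
u6 = u5 AND u3 = false AND false = false
u7 = u1 OR s = false OR true = true
u8 = u1 OR u3 OR u4 = false OR false OR false = false
u9 = u8 AND u5 = false AND false = false
u10 = u4 AND s = false AND true = false
u12 = u6 AND u10 = false AND false = false
u14 = u7 OR u10 OR u12 = true OR false OR false = true
u15 = u14 AND s = true AND true = true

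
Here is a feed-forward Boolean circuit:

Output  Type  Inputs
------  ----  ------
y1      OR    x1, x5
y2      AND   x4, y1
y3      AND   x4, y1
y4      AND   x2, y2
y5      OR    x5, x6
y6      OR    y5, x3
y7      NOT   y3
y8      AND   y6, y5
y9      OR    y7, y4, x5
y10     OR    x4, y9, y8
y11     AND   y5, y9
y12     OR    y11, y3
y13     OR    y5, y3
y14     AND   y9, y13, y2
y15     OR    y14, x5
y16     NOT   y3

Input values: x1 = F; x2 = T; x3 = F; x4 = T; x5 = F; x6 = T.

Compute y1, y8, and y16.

y1 = F, y8 = T, y16 = T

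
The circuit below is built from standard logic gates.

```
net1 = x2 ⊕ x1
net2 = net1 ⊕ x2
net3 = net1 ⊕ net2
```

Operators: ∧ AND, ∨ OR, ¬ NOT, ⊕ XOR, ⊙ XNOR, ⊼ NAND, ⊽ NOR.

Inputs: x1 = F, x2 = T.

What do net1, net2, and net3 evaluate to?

net1 = T, net2 = F, net3 = T

net1 = x2 XOR x1 = T XOR F = T
net2 = net1 XOR x2 = T XOR T = F
net3 = net1 XOR net2 = T XOR F = T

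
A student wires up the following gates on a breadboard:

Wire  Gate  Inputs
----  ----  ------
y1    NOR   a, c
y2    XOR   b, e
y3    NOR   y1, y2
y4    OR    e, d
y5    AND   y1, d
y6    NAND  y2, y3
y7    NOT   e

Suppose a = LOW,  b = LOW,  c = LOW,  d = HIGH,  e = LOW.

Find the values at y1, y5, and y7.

y1 = HIGH, y5 = HIGH, y7 = HIGH

y1 = a NOR c = LOW NOR LOW = HIGH
y5 = y1 AND d = HIGH AND HIGH = HIGH
y7 = NOT e = NOT LOW = HIGH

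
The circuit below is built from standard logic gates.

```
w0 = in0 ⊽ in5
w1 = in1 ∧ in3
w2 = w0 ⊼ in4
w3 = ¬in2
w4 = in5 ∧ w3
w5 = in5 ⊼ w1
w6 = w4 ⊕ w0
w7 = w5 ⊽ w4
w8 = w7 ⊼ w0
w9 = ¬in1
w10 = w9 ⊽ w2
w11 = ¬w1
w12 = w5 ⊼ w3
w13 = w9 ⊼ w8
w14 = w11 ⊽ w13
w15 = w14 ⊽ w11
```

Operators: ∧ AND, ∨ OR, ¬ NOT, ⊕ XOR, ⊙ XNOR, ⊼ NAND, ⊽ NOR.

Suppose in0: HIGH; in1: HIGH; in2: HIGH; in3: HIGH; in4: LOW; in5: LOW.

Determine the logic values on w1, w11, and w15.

w1 = HIGH, w11 = LOW, w15 = HIGH

w0 = in0 NOR in5 = HIGH NOR LOW = LOW
w1 = in1 AND in3 = HIGH AND HIGH = HIGH
w3 = NOT in2 = NOT HIGH = LOW
w4 = in5 AND w3 = LOW AND LOW = LOW
w5 = in5 NAND w1 = LOW NAND HIGH = HIGH
w7 = w5 NOR w4 = HIGH NOR LOW = LOW
w8 = w7 NAND w0 = LOW NAND LOW = HIGH
w9 = NOT in1 = NOT HIGH = LOW
w11 = NOT w1 = NOT HIGH = LOW
w13 = w9 NAND w8 = LOW NAND HIGH = HIGH
w14 = w11 NOR w13 = LOW NOR HIGH = LOW
w15 = w14 NOR w11 = LOW NOR LOW = HIGH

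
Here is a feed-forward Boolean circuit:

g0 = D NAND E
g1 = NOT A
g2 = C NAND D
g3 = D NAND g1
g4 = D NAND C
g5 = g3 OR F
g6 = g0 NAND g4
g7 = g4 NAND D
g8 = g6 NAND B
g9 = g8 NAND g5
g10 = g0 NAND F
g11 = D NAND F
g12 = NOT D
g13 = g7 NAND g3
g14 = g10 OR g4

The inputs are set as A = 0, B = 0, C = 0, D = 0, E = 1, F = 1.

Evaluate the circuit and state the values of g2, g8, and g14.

g0 = D NAND E = 0 NAND 1 = 1
g2 = C NAND D = 0 NAND 0 = 1
g4 = D NAND C = 0 NAND 0 = 1
g6 = g0 NAND g4 = 1 NAND 1 = 0
g8 = g6 NAND B = 0 NAND 0 = 1
g10 = g0 NAND F = 1 NAND 1 = 0
g14 = g10 OR g4 = 0 OR 1 = 1

g2 = 1, g8 = 1, g14 = 1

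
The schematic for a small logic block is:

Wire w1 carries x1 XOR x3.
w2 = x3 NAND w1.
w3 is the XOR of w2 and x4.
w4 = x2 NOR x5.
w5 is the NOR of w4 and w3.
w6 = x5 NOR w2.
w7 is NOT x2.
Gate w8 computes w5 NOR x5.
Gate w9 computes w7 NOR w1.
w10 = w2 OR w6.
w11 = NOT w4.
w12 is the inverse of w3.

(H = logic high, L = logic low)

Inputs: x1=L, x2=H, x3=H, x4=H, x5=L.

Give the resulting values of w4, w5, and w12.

w1 = x1 XOR x3 = L XOR H = H
w2 = x3 NAND w1 = H NAND H = L
w3 = w2 XOR x4 = L XOR H = H
w4 = x2 NOR x5 = H NOR L = L
w5 = w4 NOR w3 = L NOR H = L
w12 = NOT w3 = NOT H = L

w4 = L, w5 = L, w12 = L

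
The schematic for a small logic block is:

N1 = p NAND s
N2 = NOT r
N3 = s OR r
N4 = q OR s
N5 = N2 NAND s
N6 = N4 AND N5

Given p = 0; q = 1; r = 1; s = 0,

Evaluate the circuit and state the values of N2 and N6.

N2 = NOT r = NOT 1 = 0
N4 = q OR s = 1 OR 0 = 1
N5 = N2 NAND s = 0 NAND 0 = 1
N6 = N4 AND N5 = 1 AND 1 = 1

N2 = 0, N6 = 1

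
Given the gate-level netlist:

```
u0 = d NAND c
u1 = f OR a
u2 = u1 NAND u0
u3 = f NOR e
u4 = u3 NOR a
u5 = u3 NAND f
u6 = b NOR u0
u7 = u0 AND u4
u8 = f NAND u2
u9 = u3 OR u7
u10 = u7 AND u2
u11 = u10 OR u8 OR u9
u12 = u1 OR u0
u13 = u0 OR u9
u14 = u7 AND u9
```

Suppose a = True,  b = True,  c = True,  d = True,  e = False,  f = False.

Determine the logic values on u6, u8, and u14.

u0 = d NAND c = True NAND True = False
u1 = f OR a = False OR True = True
u2 = u1 NAND u0 = True NAND False = True
u3 = f NOR e = False NOR False = True
u4 = u3 NOR a = True NOR True = False
u6 = b NOR u0 = True NOR False = False
u7 = u0 AND u4 = False AND False = False
u8 = f NAND u2 = False NAND True = True
u9 = u3 OR u7 = True OR False = True
u14 = u7 AND u9 = False AND True = False

u6 = False; u8 = True; u14 = False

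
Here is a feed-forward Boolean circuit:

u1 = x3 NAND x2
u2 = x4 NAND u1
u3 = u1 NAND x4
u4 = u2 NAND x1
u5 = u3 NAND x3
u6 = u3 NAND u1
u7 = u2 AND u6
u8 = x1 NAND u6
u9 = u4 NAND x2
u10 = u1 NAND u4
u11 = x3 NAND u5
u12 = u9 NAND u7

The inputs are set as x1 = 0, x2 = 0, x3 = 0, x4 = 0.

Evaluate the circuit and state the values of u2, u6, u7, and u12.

u2 = 1, u6 = 0, u7 = 0, u12 = 1

u1 = x3 NAND x2 = 0 NAND 0 = 1
u2 = x4 NAND u1 = 0 NAND 1 = 1
u3 = u1 NAND x4 = 1 NAND 0 = 1
u4 = u2 NAND x1 = 1 NAND 0 = 1
u6 = u3 NAND u1 = 1 NAND 1 = 0
u7 = u2 AND u6 = 1 AND 0 = 0
u9 = u4 NAND x2 = 1 NAND 0 = 1
u12 = u9 NAND u7 = 1 NAND 0 = 1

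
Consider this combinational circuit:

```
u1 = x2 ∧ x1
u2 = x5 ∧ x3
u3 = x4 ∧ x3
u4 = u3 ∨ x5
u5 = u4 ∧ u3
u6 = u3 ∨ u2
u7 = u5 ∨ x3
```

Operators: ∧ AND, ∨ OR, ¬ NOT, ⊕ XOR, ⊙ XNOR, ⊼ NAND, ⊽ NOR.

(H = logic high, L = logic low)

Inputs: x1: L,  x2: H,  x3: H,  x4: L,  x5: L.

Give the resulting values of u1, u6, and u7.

u1 = L; u6 = L; u7 = H

u1 = x2 AND x1 = H AND L = L
u2 = x5 AND x3 = L AND H = L
u3 = x4 AND x3 = L AND H = L
u4 = u3 OR x5 = L OR L = L
u5 = u4 AND u3 = L AND L = L
u6 = u3 OR u2 = L OR L = L
u7 = u5 OR x3 = L OR H = H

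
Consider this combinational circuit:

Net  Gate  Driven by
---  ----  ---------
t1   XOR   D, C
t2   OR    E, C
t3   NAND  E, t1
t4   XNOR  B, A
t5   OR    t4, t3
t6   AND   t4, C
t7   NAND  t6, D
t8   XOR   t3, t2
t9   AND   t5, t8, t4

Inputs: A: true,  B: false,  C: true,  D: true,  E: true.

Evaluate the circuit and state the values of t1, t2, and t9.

t1 = false  t2 = true  t9 = false

t1 = D XOR C = true XOR true = false
t2 = E OR C = true OR true = true
t3 = E NAND t1 = true NAND false = true
t4 = B XNOR A = false XNOR true = false
t5 = t4 OR t3 = false OR true = true
t8 = t3 XOR t2 = true XOR true = false
t9 = t5 AND t8 AND t4 = true AND false AND false = false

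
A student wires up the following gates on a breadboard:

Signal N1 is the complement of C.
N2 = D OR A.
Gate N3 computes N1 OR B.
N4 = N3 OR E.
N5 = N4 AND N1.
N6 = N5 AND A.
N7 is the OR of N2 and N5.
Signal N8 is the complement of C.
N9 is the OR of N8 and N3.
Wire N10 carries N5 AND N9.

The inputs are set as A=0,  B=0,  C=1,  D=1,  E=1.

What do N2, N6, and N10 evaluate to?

N1 = NOT C = NOT 1 = 0
N2 = D OR A = 1 OR 0 = 1
N3 = N1 OR B = 0 OR 0 = 0
N4 = N3 OR E = 0 OR 1 = 1
N5 = N4 AND N1 = 1 AND 0 = 0
N6 = N5 AND A = 0 AND 0 = 0
N8 = NOT C = NOT 1 = 0
N9 = N8 OR N3 = 0 OR 0 = 0
N10 = N5 AND N9 = 0 AND 0 = 0

N2 = 1  N6 = 0  N10 = 0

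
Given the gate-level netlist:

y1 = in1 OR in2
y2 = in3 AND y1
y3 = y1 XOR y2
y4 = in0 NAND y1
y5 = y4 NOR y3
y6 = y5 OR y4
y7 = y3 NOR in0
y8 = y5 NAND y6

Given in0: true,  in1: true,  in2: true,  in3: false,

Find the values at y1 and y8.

y1 = true; y8 = true

y1 = in1 OR in2 = true OR true = true
y2 = in3 AND y1 = false AND true = false
y3 = y1 XOR y2 = true XOR false = true
y4 = in0 NAND y1 = true NAND true = false
y5 = y4 NOR y3 = false NOR true = false
y6 = y5 OR y4 = false OR false = false
y8 = y5 NAND y6 = false NAND false = true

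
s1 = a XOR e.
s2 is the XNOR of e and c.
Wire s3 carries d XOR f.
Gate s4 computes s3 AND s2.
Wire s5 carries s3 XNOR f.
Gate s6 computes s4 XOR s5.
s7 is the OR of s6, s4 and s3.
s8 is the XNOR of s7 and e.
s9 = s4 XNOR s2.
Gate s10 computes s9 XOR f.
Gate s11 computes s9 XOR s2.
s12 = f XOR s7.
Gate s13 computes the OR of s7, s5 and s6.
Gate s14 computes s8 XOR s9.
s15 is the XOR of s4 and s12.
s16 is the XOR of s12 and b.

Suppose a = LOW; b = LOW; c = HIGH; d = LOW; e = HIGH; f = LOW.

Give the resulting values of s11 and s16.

s11 = HIGH; s16 = HIGH

s2 = e XNOR c = HIGH XNOR HIGH = HIGH
s3 = d XOR f = LOW XOR LOW = LOW
s4 = s3 AND s2 = LOW AND HIGH = LOW
s5 = s3 XNOR f = LOW XNOR LOW = HIGH
s6 = s4 XOR s5 = LOW XOR HIGH = HIGH
s7 = s6 OR s4 OR s3 = HIGH OR LOW OR LOW = HIGH
s9 = s4 XNOR s2 = LOW XNOR HIGH = LOW
s11 = s9 XOR s2 = LOW XOR HIGH = HIGH
s12 = f XOR s7 = LOW XOR HIGH = HIGH
s16 = s12 XOR b = HIGH XOR LOW = HIGH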